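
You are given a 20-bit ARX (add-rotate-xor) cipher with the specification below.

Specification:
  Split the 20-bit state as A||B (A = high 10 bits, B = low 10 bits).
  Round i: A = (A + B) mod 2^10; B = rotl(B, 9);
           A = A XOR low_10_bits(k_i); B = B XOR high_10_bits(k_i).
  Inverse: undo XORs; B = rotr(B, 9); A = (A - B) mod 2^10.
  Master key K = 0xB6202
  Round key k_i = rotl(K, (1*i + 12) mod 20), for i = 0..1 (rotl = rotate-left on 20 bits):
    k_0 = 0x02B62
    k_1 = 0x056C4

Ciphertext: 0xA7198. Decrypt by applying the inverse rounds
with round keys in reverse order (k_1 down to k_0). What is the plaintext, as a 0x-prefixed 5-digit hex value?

0x0EE21

s_0 = ciphertext = 0xA7198
s_1 = InvRound(s_0, k_1) = 0x4FB1A
s_2 = InvRound(s_1, k_0) = 0x0EE21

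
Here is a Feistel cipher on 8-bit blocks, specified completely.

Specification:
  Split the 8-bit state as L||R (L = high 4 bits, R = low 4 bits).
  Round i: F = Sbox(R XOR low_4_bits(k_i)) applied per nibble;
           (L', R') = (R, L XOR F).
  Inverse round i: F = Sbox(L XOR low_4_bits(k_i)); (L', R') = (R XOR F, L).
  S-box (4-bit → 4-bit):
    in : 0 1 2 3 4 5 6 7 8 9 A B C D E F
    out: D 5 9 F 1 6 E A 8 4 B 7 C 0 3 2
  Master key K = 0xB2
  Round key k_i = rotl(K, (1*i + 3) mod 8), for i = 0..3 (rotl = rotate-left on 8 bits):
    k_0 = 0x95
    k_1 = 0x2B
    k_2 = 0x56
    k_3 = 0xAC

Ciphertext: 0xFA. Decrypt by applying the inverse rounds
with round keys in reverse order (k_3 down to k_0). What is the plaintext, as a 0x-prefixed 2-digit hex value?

s_0 = ciphertext = 0xFA
s_1 = InvRound(s_0, k_3) = 0x5F
s_2 = InvRound(s_1, k_2) = 0x05
s_3 = InvRound(s_2, k_1) = 0x20
s_4 = InvRound(s_3, k_0) = 0xA2

0xA2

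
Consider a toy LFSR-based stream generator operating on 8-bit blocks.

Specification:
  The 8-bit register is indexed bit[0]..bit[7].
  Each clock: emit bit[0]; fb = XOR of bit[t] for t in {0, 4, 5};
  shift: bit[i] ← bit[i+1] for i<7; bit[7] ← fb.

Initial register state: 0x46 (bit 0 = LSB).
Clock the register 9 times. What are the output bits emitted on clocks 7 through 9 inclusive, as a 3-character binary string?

100

reg_0 = 0x46
clock 1: out=0, reg = 0x23
clock 2: out=1, reg = 0x11
clock 3: out=1, reg = 0x08
clock 4: out=0, reg = 0x04
clock 5: out=0, reg = 0x02
clock 6: out=0, reg = 0x01
clock 7: out=1, reg = 0x80
clock 8: out=0, reg = 0x40
clock 9: out=0, reg = 0x20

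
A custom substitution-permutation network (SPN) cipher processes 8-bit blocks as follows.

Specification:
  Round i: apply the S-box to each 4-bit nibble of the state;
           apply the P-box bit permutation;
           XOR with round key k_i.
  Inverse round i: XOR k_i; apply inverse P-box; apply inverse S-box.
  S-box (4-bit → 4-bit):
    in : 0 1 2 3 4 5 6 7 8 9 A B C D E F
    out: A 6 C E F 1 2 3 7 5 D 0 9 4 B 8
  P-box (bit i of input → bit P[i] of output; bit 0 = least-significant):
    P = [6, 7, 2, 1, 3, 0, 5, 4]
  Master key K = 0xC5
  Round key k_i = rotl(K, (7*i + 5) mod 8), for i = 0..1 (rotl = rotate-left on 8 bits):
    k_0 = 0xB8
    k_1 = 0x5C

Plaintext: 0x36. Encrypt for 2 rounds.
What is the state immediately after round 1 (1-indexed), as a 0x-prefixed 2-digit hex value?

s_0 = plaintext = 0x36
s_1 = Round(s_0, k_0) = 0x09
s_2 = Round(s_1, k_1) = 0x09

0x09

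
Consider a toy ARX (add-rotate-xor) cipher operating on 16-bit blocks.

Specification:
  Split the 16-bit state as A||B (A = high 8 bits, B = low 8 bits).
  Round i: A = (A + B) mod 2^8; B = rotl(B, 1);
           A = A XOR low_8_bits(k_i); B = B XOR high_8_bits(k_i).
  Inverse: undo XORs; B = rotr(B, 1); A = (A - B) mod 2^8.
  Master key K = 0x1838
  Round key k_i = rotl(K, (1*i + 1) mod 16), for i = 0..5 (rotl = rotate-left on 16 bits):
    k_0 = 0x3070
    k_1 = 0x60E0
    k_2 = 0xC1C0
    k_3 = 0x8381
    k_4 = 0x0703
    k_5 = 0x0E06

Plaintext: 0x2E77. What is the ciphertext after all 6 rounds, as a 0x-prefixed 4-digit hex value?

s_0 = plaintext = 0x2E77
s_1 = Round(s_0, k_0) = 0xD5DE
s_2 = Round(s_1, k_1) = 0x53DD
s_3 = Round(s_2, k_2) = 0xF07A
s_4 = Round(s_3, k_3) = 0xEB77
s_5 = Round(s_4, k_4) = 0x61E9
s_6 = Round(s_5, k_5) = 0x4CDD

0x4CDD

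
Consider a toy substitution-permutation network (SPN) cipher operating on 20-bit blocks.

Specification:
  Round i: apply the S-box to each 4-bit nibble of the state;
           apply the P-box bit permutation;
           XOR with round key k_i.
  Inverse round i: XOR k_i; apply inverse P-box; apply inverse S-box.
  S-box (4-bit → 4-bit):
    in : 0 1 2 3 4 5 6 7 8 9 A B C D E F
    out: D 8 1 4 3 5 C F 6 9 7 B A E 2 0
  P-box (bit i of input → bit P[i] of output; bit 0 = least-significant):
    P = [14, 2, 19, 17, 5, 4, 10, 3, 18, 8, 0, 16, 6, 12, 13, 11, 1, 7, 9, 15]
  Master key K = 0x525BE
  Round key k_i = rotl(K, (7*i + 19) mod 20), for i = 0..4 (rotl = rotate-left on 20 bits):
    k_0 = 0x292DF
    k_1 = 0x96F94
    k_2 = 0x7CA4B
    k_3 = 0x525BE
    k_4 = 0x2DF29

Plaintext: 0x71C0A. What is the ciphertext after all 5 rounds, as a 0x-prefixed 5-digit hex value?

s_0 = plaintext = 0x71C0A
s_1 = Round(s_0, k_0) = 0xB5D71
s_2 = Round(s_1, k_1) = 0xACA6F
s_3 = Round(s_2, k_2) = 0x3D5C0
s_4 = Round(s_3, k_3) = 0xB5FA7
s_5 = Round(s_4, k_4) = 0x83BDF

0x83BDF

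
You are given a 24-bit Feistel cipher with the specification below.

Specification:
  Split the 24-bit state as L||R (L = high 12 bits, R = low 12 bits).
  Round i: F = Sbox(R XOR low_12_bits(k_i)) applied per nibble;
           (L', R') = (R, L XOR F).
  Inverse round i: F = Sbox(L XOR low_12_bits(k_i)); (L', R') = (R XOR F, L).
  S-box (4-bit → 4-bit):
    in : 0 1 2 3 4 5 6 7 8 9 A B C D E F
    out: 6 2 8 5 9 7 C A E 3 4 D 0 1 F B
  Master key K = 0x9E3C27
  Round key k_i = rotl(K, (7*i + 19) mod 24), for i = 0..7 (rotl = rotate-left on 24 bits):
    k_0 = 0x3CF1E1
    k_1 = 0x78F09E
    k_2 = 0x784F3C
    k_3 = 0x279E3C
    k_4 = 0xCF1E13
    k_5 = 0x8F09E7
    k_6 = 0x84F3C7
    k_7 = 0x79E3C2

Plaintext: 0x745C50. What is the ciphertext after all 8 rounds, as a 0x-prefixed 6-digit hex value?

s_0 = plaintext = 0x745C50
s_1 = Round(s_0, k_0) = 0xC50697
s_2 = Round(s_1, k_1) = 0x697033
s_3 = Round(s_2, k_2) = 0x033DFC
s_4 = Round(s_3, k_3) = 0xDFC535
s_5 = Round(s_4, k_4) = 0x535070
s_6 = Round(s_5, k_5) = 0x07060F
s_7 = Round(s_6, k_6) = 0x60F77E
s_8 = Round(s_7, k_7) = 0x77EFDF

0x77EFDF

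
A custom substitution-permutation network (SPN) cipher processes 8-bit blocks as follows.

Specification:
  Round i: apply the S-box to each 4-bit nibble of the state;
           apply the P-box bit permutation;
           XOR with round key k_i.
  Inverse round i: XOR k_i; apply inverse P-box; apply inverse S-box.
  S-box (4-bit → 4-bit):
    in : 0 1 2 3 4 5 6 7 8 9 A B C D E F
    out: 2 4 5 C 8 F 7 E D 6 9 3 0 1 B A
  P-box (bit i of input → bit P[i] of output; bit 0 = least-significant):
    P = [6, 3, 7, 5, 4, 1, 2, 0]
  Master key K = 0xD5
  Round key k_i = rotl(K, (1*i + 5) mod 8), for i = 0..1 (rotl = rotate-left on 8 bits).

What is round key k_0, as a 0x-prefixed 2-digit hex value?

K = 0xD5
k_0 = rotl(K, (1*0+5) mod 8) = rotl(K, 5) = 0xBA

0xBA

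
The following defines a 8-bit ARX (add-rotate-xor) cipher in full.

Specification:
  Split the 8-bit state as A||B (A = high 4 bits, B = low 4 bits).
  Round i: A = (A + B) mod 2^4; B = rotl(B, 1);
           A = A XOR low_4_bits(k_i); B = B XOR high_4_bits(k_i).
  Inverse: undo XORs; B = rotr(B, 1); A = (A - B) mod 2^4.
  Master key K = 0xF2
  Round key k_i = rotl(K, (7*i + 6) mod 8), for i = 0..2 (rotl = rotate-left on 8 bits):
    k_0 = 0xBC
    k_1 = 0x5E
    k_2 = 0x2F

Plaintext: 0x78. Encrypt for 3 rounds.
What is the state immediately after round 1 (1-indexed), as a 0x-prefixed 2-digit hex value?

0x3A

s_0 = plaintext = 0x78
s_1 = Round(s_0, k_0) = 0x3A
s_2 = Round(s_1, k_1) = 0x30
s_3 = Round(s_2, k_2) = 0xC2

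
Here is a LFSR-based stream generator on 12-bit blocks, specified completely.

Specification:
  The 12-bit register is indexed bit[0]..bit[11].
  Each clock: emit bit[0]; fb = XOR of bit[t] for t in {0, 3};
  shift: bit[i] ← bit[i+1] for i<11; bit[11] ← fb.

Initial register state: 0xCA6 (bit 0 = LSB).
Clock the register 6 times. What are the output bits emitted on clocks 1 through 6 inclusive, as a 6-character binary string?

reg_0 = 0xCA6
clock 1: out=0, reg = 0x653
clock 2: out=1, reg = 0xB29
clock 3: out=1, reg = 0x594
clock 4: out=0, reg = 0x2CA
clock 5: out=0, reg = 0x965
clock 6: out=1, reg = 0xCB2

011001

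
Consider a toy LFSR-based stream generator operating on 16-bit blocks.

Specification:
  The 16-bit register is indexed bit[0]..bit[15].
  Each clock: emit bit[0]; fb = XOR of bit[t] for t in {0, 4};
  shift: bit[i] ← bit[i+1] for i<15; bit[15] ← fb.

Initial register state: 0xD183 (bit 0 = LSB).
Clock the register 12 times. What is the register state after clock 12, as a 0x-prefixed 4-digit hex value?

reg_0 = 0xD183
clock 1: out=1, reg = 0xE8C1
clock 2: out=1, reg = 0xF460
clock 3: out=0, reg = 0x7A30
clock 4: out=0, reg = 0xBD18
clock 5: out=0, reg = 0xDE8C
clock 6: out=0, reg = 0x6F46
clock 7: out=0, reg = 0x37A3
clock 8: out=1, reg = 0x9BD1
clock 9: out=1, reg = 0x4DE8
clock 10: out=0, reg = 0x26F4
clock 11: out=0, reg = 0x937A
clock 12: out=0, reg = 0xC9BD

0xC9BD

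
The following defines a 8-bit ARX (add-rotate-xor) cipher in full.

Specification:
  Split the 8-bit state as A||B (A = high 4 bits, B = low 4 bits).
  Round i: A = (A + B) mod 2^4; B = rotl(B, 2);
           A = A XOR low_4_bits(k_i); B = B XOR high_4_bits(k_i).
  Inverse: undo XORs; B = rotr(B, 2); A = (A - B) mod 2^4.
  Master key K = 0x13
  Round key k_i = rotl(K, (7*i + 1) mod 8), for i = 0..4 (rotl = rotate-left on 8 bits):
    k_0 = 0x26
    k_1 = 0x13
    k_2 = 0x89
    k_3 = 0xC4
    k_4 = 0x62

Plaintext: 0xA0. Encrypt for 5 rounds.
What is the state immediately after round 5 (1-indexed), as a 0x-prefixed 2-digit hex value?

s_0 = plaintext = 0xA0
s_1 = Round(s_0, k_0) = 0xC2
s_2 = Round(s_1, k_1) = 0xD9
s_3 = Round(s_2, k_2) = 0xFE
s_4 = Round(s_3, k_3) = 0x97
s_5 = Round(s_4, k_4) = 0x2B

0x2B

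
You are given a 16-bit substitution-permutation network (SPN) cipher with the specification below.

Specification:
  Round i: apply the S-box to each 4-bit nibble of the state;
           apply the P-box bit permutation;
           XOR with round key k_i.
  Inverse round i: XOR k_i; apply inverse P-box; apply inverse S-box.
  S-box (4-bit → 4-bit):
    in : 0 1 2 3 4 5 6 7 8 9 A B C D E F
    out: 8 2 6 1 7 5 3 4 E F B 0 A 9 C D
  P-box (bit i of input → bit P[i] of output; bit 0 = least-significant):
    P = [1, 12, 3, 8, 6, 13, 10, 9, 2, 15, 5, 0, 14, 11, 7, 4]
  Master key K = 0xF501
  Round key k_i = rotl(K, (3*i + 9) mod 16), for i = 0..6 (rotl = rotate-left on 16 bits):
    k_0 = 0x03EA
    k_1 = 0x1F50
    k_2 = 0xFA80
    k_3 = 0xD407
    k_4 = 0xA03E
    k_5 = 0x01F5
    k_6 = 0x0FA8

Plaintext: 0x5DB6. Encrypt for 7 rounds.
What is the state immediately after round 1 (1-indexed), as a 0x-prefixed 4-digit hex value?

0x536D

s_0 = plaintext = 0x5DB6
s_1 = Round(s_0, k_0) = 0x536D
s_2 = Round(s_1, k_1) = 0x7E96
s_3 = Round(s_2, k_2) = 0xCC63
s_4 = Round(s_3, k_3) = 0x7C54
s_5 = Round(s_4, k_4) = 0x34F5
s_6 = Round(s_5, k_5) = 0xC79B
s_7 = Round(s_6, k_6) = 0x21D8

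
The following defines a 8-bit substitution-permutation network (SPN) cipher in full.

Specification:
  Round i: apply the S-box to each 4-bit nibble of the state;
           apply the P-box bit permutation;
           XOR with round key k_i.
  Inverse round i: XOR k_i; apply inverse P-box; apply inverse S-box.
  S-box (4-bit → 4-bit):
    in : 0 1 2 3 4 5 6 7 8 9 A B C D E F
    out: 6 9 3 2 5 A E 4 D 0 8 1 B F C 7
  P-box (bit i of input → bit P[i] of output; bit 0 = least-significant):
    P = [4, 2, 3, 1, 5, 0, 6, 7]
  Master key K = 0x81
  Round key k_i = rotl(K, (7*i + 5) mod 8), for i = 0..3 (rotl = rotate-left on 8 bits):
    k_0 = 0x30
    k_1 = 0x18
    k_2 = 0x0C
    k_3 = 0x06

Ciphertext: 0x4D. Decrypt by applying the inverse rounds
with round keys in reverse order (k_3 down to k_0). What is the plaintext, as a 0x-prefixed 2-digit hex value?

s_0 = ciphertext = 0x4D
s_1 = InvRound(s_0, k_3) = 0x0E
s_2 = InvRound(s_1, k_2) = 0x9A
s_3 = InvRound(s_2, k_1) = 0xAA
s_4 = InvRound(s_3, k_0) = 0xA8

0xA8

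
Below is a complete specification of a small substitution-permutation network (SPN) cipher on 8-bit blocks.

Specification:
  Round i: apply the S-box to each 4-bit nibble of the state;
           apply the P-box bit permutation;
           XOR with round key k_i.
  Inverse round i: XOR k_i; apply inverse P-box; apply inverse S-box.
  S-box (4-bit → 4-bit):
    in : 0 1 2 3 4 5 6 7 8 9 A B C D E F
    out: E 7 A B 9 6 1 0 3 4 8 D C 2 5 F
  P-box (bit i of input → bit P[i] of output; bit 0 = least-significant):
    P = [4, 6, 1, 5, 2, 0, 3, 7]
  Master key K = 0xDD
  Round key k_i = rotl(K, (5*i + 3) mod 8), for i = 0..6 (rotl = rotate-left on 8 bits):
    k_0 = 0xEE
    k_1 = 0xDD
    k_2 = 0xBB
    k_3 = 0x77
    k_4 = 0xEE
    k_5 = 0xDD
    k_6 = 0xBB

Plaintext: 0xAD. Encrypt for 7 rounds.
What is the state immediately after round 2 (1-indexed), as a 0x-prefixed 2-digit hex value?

0x4E

s_0 = plaintext = 0xAD
s_1 = Round(s_0, k_0) = 0x2E
s_2 = Round(s_1, k_1) = 0x4E
s_3 = Round(s_2, k_2) = 0x2D
s_4 = Round(s_3, k_3) = 0xB6
s_5 = Round(s_4, k_4) = 0x72
s_6 = Round(s_5, k_5) = 0xBD
s_7 = Round(s_6, k_6) = 0x77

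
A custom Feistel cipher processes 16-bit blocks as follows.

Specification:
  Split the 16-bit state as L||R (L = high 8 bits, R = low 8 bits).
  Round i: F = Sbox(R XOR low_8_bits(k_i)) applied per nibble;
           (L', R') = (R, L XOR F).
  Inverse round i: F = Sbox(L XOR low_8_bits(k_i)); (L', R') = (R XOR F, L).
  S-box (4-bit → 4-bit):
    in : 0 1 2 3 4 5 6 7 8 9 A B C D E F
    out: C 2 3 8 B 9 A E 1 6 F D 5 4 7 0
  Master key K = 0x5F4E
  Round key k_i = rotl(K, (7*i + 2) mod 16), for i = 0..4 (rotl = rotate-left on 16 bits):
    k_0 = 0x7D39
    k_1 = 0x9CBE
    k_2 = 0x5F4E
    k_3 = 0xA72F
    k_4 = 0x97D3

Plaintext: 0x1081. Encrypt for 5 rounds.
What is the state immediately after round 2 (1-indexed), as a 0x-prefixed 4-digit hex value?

s_0 = plaintext = 0x1081
s_1 = Round(s_0, k_0) = 0x81C1
s_2 = Round(s_1, k_1) = 0xC161
s_3 = Round(s_2, k_2) = 0x61F1
s_4 = Round(s_3, k_3) = 0xF126
s_5 = Round(s_4, k_4) = 0x26F8

0xC161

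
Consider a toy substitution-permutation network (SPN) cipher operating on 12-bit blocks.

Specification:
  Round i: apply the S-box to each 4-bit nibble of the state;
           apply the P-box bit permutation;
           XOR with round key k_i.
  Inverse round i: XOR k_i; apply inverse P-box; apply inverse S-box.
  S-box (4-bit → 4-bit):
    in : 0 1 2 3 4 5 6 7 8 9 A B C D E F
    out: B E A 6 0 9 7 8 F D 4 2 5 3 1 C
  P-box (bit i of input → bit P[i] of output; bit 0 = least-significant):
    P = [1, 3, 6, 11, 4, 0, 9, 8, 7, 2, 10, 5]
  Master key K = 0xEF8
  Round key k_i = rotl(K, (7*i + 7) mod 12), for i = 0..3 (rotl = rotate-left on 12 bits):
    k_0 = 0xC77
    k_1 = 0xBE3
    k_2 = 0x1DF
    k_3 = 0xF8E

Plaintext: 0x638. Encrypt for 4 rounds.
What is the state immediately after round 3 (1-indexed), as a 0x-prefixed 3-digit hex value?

0x688

s_0 = plaintext = 0x638
s_1 = Round(s_0, k_0) = 0x2B8
s_2 = Round(s_1, k_1) = 0x38C
s_3 = Round(s_2, k_2) = 0x688
s_4 = Round(s_3, k_3) = 0x051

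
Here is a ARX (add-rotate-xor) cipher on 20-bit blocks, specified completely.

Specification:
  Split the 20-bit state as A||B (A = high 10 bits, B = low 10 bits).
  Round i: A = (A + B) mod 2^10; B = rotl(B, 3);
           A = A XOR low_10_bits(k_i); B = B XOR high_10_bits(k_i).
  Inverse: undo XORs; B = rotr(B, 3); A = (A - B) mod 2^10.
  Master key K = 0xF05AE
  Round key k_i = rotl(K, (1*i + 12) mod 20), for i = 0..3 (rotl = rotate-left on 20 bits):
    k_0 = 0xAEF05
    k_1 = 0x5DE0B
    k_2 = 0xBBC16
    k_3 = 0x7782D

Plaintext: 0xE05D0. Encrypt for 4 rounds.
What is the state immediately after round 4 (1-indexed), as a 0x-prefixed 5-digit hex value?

s_0 = plaintext = 0xE05D0
s_1 = Round(s_0, k_0) = 0x95038
s_2 = Round(s_1, k_1) = 0x21CB7
s_3 = Round(s_2, k_2) = 0x4A356
s_4 = Round(s_3, k_3) = 0x14F68

0x14F68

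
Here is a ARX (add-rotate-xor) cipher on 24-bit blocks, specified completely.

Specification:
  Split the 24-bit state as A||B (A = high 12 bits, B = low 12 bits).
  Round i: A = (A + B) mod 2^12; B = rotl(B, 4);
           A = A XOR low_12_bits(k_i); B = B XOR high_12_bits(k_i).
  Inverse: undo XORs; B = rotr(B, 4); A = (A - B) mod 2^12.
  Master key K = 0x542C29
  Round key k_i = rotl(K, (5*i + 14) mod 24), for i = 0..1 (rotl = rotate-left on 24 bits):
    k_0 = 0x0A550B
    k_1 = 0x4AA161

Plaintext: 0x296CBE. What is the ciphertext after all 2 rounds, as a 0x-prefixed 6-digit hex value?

s_0 = plaintext = 0x296CBE
s_1 = Round(s_0, k_0) = 0xA5FB49
s_2 = Round(s_1, k_1) = 0x4C9031

0x4C9031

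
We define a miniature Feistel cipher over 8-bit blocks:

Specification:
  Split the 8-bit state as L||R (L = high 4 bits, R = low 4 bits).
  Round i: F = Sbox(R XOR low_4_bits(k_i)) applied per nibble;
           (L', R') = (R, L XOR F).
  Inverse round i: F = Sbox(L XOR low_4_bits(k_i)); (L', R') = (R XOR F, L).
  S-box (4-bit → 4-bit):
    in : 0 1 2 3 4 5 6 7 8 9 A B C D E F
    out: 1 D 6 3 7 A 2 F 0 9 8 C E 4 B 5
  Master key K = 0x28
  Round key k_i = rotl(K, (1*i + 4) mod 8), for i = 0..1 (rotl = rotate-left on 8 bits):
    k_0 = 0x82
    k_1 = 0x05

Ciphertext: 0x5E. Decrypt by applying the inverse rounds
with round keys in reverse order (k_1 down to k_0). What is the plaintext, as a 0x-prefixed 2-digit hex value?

s_0 = ciphertext = 0x5E
s_1 = InvRound(s_0, k_1) = 0xF5
s_2 = InvRound(s_1, k_0) = 0x1F

0x1F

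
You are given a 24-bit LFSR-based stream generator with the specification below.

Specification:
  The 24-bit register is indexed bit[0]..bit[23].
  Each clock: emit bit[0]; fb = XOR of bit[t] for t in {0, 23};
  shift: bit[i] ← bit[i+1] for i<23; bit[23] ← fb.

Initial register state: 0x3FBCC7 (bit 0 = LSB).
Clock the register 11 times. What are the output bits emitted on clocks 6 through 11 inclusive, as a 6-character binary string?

011001

reg_0 = 0x3FBCC7
clock 1: out=1, reg = 0x9FDE63
clock 2: out=1, reg = 0x4FEF31
clock 3: out=1, reg = 0xA7F798
clock 4: out=0, reg = 0xD3FBCC
clock 5: out=0, reg = 0xE9FDE6
clock 6: out=0, reg = 0xF4FEF3
clock 7: out=1, reg = 0x7A7F79
clock 8: out=1, reg = 0xBD3FBC
clock 9: out=0, reg = 0xDE9FDE
clock 10: out=0, reg = 0xEF4FEF
clock 11: out=1, reg = 0x77A7F7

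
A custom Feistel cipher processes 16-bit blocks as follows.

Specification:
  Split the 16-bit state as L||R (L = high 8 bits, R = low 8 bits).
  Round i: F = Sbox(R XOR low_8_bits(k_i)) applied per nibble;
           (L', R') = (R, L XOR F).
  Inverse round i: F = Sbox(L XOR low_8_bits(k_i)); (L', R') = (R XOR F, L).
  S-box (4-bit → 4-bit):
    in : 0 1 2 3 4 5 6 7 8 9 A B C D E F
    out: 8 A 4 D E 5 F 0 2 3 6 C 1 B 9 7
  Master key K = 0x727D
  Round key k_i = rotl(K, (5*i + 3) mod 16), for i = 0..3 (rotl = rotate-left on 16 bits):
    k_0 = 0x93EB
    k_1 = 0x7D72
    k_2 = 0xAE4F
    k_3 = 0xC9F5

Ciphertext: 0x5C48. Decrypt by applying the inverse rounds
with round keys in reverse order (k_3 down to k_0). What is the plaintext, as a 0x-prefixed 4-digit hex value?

0xA093

s_0 = ciphertext = 0x5C48
s_1 = InvRound(s_0, k_3) = 0x2B5C
s_2 = InvRound(s_1, k_2) = 0xA22B
s_3 = InvRound(s_2, k_1) = 0x93A2
s_4 = InvRound(s_3, k_0) = 0xA093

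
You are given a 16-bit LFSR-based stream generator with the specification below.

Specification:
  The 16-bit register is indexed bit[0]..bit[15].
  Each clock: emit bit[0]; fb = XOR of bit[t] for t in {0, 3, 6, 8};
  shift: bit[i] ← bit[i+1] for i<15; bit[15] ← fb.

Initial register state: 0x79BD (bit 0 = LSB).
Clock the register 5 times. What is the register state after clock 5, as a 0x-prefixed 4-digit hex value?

0xABCD

reg_0 = 0x79BD
clock 1: out=1, reg = 0xBCDE
clock 2: out=0, reg = 0x5E6F
clock 3: out=1, reg = 0xAF37
clock 4: out=1, reg = 0x579B
clock 5: out=1, reg = 0xABCD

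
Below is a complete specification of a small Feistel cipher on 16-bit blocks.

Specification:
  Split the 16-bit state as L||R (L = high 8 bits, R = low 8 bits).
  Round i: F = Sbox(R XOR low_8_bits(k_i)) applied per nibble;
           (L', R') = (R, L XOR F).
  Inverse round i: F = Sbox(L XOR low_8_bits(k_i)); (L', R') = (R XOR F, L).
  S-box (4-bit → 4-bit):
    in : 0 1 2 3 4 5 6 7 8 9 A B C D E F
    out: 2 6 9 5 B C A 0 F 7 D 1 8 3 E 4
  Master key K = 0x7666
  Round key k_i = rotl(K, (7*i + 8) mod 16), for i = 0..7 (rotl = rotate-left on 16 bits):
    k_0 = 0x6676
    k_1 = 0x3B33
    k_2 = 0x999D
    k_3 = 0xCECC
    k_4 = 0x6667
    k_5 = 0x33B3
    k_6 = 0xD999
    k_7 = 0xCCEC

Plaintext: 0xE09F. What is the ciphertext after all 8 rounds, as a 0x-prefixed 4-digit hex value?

0xC989

s_0 = plaintext = 0xE09F
s_1 = Round(s_0, k_0) = 0x9F07
s_2 = Round(s_1, k_1) = 0x07C4
s_3 = Round(s_2, k_2) = 0xC4C0
s_4 = Round(s_3, k_3) = 0xC0EC
s_5 = Round(s_4, k_4) = 0xEC31
s_6 = Round(s_5, k_5) = 0x3115
s_7 = Round(s_6, k_6) = 0x15C9
s_8 = Round(s_7, k_7) = 0xC989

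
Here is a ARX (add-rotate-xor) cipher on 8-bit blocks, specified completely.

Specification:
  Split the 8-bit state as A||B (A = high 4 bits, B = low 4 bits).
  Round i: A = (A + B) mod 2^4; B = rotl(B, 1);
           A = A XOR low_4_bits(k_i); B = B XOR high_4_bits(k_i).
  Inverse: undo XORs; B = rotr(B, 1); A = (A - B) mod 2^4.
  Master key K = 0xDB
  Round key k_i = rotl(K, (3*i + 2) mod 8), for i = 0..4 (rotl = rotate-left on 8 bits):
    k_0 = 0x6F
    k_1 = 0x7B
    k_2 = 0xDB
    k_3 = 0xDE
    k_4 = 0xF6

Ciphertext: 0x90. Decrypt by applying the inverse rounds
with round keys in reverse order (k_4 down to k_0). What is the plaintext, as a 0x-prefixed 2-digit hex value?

0x57

s_0 = ciphertext = 0x90
s_1 = InvRound(s_0, k_4) = 0x0F
s_2 = InvRound(s_1, k_3) = 0xD1
s_3 = InvRound(s_2, k_2) = 0x06
s_4 = InvRound(s_3, k_1) = 0x38
s_5 = InvRound(s_4, k_0) = 0x57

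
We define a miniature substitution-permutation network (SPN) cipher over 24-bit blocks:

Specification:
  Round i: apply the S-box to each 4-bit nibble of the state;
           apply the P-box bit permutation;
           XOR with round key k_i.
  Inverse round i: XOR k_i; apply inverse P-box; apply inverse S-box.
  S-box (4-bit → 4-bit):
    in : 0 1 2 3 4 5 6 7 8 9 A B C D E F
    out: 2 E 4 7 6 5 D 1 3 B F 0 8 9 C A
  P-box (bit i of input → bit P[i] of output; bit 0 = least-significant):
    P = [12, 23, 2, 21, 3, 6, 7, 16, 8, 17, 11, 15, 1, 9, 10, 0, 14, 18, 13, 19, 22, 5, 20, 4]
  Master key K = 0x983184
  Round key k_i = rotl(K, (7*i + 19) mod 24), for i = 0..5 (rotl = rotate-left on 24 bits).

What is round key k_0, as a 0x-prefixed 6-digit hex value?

0x24C18C

K = 0x983184
k_0 = rotl(K, (7*0+19) mod 24) = rotl(K, 19) = 0x24C18C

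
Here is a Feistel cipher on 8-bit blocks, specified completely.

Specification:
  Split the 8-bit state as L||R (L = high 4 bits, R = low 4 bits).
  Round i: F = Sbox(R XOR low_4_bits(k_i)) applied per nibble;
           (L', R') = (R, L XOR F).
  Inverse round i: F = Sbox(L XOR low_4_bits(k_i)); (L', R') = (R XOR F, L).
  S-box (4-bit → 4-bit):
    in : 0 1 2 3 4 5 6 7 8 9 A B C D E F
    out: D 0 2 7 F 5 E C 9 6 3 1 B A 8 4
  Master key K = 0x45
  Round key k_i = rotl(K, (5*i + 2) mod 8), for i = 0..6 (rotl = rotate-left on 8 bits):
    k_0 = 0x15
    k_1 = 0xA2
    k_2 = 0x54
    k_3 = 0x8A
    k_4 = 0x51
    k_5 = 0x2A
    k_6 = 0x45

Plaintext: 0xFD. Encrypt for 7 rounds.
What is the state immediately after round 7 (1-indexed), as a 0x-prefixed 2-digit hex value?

s_0 = plaintext = 0xFD
s_1 = Round(s_0, k_0) = 0xD6
s_2 = Round(s_1, k_1) = 0x62
s_3 = Round(s_2, k_2) = 0x28
s_4 = Round(s_3, k_3) = 0x80
s_5 = Round(s_4, k_4) = 0x08
s_6 = Round(s_5, k_5) = 0x82
s_7 = Round(s_6, k_6) = 0x24

0x24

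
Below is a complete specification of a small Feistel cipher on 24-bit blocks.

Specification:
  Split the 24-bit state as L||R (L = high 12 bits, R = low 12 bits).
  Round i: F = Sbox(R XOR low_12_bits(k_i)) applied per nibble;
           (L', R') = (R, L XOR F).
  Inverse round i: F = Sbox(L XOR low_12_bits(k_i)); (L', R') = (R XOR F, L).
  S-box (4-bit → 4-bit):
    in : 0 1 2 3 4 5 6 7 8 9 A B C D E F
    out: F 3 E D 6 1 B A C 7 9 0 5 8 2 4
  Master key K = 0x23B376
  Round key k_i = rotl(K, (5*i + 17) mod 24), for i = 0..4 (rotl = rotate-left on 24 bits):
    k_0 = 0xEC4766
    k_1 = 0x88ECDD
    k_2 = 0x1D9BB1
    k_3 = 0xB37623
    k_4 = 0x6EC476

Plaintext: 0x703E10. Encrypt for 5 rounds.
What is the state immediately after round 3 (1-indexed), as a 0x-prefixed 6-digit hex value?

0xBB1F57

s_0 = plaintext = 0x703E10
s_1 = Round(s_0, k_0) = 0xE100A8
s_2 = Round(s_1, k_1) = 0x0A8BB1
s_3 = Round(s_2, k_2) = 0xBB1F57
s_4 = Round(s_3, k_3) = 0xF57C17
s_5 = Round(s_4, k_4) = 0xC173E4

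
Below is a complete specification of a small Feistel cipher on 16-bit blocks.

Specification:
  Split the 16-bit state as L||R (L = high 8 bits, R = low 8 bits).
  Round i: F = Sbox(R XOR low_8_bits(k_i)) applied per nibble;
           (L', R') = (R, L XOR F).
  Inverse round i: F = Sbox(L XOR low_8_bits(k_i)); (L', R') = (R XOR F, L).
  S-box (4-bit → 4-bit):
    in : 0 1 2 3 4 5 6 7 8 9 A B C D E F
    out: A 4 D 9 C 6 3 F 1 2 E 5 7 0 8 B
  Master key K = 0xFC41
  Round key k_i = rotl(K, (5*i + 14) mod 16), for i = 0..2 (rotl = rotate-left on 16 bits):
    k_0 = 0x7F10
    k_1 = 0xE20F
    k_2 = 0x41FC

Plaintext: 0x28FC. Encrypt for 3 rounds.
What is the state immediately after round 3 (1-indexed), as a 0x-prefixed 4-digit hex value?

0x1621

s_0 = plaintext = 0x28FC
s_1 = Round(s_0, k_0) = 0xFCAF
s_2 = Round(s_1, k_1) = 0xAF16
s_3 = Round(s_2, k_2) = 0x1621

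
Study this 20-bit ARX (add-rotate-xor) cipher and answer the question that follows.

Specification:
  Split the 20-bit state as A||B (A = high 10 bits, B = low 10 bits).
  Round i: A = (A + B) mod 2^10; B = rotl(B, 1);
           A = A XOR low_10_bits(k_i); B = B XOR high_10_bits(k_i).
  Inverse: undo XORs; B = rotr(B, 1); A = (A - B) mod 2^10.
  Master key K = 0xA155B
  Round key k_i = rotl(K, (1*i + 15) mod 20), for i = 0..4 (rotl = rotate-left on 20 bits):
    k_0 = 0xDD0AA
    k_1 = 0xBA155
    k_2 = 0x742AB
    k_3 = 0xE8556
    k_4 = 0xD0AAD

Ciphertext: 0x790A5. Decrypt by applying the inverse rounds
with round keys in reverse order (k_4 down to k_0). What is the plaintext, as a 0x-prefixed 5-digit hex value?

s_0 = ciphertext = 0x790A5
s_1 = InvRound(s_0, k_4) = 0xD5BF3
s_2 = InvRound(s_1, k_3) = 0x75C29
s_3 = InvRound(s_2, k_2) = 0x202FC
s_4 = InvRound(s_3, k_1) = 0x72C0A
s_5 = InvRound(s_4, k_0) = 0xE89BF

0xE89BF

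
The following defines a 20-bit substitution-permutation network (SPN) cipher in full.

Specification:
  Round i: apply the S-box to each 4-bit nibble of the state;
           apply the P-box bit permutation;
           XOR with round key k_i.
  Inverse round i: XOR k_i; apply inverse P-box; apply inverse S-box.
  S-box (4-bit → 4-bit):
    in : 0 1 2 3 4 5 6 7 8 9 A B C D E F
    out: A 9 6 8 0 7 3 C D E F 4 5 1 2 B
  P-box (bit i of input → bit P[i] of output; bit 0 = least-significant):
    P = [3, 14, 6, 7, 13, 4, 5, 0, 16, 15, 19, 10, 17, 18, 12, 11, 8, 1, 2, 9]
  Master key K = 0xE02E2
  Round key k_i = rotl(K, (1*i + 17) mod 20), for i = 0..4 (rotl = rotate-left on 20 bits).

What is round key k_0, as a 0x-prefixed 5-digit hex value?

0x5C05C

K = 0xE02E2
k_0 = rotl(K, (1*0+17) mod 20) = rotl(K, 17) = 0x5C05C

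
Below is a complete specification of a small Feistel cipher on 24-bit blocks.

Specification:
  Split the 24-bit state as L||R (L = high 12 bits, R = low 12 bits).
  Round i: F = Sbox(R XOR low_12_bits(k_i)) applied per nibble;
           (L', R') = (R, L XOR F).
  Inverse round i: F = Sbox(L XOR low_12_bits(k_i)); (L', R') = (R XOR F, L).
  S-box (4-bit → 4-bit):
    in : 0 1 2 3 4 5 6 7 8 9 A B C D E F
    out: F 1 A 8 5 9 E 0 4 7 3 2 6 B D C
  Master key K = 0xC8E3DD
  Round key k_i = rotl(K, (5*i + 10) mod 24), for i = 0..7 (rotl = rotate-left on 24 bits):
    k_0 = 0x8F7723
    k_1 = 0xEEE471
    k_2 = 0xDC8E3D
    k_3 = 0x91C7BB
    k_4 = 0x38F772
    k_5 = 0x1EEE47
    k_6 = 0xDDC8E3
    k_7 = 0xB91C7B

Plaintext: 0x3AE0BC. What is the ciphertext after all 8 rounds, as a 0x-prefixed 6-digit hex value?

0x9CE2BF

s_0 = plaintext = 0x3AE0BC
s_1 = Round(s_0, k_0) = 0x0BC3D2
s_2 = Round(s_1, k_1) = 0x3D2084
s_3 = Round(s_2, k_2) = 0x084EF5
s_4 = Round(s_3, k_3) = 0xEF57D9
s_5 = Round(s_4, k_4) = 0x7D91C7
s_6 = Round(s_5, k_5) = 0x1C7B96
s_7 = Round(s_6, k_6) = 0xB969CE
s_8 = Round(s_7, k_7) = 0x9CE2BF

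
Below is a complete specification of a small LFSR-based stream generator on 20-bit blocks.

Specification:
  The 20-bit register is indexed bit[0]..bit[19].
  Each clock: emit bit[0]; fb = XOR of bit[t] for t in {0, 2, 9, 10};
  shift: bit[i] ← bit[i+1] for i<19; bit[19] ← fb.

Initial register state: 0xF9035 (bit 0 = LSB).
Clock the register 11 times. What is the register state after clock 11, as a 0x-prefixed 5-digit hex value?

0x029F2

reg_0 = 0xF9035
clock 1: out=1, reg = 0x7C81A
clock 2: out=0, reg = 0x3E40D
clock 3: out=1, reg = 0x9F206
clock 4: out=0, reg = 0x4F903
clock 5: out=1, reg = 0xA7C81
clock 6: out=1, reg = 0x53E40
clock 7: out=0, reg = 0x29F20
clock 8: out=0, reg = 0x14F90
clock 9: out=0, reg = 0x0A7C8
clock 10: out=0, reg = 0x053E4
clock 11: out=0, reg = 0x029F2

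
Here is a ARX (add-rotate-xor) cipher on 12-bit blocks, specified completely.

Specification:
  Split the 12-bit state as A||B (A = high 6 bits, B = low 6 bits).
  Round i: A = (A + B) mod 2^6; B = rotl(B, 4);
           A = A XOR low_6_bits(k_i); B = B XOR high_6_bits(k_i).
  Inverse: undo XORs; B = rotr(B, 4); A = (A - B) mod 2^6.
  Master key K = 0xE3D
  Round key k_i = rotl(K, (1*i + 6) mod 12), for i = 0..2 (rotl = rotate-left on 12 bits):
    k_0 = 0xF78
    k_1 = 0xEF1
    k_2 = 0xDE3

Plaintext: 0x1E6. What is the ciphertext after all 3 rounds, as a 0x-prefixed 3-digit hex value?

0xD58

s_0 = plaintext = 0x1E6
s_1 = Round(s_0, k_0) = 0x554
s_2 = Round(s_1, k_1) = 0x63E
s_3 = Round(s_2, k_2) = 0xD58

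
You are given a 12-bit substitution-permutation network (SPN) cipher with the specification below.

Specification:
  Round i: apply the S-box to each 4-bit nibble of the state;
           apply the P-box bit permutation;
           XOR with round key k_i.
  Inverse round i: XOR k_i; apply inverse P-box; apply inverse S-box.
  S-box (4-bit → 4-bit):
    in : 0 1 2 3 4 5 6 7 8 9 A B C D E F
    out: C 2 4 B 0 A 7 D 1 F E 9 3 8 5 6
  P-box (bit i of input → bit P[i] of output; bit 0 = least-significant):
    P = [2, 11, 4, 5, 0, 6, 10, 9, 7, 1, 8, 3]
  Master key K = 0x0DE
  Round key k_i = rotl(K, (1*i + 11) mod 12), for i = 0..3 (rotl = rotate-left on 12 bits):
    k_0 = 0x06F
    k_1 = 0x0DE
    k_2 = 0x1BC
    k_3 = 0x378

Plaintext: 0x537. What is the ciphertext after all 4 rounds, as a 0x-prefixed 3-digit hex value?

0xEC1

s_0 = plaintext = 0x537
s_1 = Round(s_0, k_0) = 0x210
s_2 = Round(s_1, k_1) = 0x1AE
s_3 = Round(s_2, k_2) = 0x7EA
s_4 = Round(s_3, k_3) = 0xEC1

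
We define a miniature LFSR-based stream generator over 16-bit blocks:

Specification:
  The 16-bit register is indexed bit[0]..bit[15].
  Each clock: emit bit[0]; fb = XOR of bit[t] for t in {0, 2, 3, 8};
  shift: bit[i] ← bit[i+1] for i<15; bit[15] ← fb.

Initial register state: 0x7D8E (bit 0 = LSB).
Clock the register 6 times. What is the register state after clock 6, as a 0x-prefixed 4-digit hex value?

0x85F6

reg_0 = 0x7D8E
clock 1: out=0, reg = 0xBEC7
clock 2: out=1, reg = 0x5F63
clock 3: out=1, reg = 0x2FB1
clock 4: out=1, reg = 0x17D8
clock 5: out=0, reg = 0x0BEC
clock 6: out=0, reg = 0x85F6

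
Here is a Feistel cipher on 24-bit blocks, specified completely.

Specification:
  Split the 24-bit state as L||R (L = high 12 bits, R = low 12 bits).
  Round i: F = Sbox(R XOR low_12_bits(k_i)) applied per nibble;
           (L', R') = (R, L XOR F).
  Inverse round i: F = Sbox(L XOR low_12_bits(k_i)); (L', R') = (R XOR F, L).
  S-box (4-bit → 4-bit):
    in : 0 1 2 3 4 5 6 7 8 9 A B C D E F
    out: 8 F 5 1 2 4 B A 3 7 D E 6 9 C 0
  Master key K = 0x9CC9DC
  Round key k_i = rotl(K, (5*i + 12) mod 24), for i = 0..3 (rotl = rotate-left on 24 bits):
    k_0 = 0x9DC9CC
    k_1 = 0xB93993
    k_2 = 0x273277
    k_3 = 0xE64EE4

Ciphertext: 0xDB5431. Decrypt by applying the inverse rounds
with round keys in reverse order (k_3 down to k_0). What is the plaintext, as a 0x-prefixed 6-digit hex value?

s_0 = ciphertext = 0xDB5431
s_1 = InvRound(s_0, k_3) = 0x57EDB5
s_2 = InvRound(s_1, k_2) = 0x73257E
s_3 = InvRound(s_2, k_1) = 0x9A1732
s_4 = InvRound(s_3, k_0) = 0xF8B9A1

0xF8B9A1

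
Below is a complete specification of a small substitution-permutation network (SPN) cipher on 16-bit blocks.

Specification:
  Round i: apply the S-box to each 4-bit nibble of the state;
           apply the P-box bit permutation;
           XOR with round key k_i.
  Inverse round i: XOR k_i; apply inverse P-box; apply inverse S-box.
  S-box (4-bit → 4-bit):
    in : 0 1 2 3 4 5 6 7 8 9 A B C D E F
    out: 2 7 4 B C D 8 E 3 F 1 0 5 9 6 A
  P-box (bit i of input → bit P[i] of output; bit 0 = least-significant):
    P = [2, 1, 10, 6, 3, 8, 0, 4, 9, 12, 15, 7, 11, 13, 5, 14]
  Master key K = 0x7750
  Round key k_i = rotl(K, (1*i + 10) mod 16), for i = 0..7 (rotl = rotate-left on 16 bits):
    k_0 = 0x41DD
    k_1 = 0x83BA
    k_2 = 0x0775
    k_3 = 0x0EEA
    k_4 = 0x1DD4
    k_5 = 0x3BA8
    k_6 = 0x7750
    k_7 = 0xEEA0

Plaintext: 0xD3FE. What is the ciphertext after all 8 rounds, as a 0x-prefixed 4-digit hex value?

s_0 = plaintext = 0xD3FE
s_1 = Round(s_0, k_0) = 0x1E4F
s_2 = Round(s_1, k_1) = 0x3BC9
s_3 = Round(s_2, k_2) = 0x6B3A
s_4 = Round(s_3, k_3) = 0x4FF6
s_5 = Round(s_4, k_4) = 0x4C24
s_6 = Round(s_5, k_5) = 0xFDC9
s_7 = Round(s_6, k_6) = 0x119F
s_8 = Round(s_7, k_7) = 0x55DB

0x55DB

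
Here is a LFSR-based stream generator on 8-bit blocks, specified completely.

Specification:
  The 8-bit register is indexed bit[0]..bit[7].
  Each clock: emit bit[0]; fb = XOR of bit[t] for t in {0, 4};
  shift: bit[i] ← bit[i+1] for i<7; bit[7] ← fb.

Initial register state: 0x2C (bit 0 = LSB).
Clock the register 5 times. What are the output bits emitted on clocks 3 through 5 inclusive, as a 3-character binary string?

reg_0 = 0x2C
clock 1: out=0, reg = 0x16
clock 2: out=0, reg = 0x8B
clock 3: out=1, reg = 0xC5
clock 4: out=1, reg = 0xE2
clock 5: out=0, reg = 0x71

110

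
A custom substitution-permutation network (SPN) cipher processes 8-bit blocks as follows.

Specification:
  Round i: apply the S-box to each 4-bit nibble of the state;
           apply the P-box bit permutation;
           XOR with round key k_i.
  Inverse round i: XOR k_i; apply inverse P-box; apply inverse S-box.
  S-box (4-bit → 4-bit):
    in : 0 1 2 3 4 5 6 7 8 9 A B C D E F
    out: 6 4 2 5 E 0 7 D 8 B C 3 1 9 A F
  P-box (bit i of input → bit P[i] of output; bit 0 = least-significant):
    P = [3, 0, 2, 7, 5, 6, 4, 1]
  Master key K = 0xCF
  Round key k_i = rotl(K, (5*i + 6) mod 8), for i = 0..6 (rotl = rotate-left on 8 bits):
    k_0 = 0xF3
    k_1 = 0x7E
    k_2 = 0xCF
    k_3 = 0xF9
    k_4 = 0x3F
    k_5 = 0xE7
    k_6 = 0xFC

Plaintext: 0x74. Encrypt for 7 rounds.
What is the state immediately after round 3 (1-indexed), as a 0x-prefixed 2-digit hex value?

s_0 = plaintext = 0x74
s_1 = Round(s_0, k_0) = 0x44
s_2 = Round(s_1, k_1) = 0xA9
s_3 = Round(s_2, k_2) = 0x54
s_4 = Round(s_3, k_3) = 0x7C
s_5 = Round(s_4, k_4) = 0x05
s_6 = Round(s_5, k_5) = 0xB7
s_7 = Round(s_6, k_6) = 0x10

0x54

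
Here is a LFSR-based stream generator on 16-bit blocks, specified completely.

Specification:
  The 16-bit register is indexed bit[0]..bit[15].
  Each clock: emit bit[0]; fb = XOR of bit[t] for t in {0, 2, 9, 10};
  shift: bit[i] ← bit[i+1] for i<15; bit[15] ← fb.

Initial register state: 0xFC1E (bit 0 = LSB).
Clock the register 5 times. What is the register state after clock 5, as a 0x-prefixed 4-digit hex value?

reg_0 = 0xFC1E
clock 1: out=0, reg = 0x7E0F
clock 2: out=1, reg = 0x3F07
clock 3: out=1, reg = 0x1F83
clock 4: out=1, reg = 0x8FC1
clock 5: out=1, reg = 0xC7E0

0xC7E0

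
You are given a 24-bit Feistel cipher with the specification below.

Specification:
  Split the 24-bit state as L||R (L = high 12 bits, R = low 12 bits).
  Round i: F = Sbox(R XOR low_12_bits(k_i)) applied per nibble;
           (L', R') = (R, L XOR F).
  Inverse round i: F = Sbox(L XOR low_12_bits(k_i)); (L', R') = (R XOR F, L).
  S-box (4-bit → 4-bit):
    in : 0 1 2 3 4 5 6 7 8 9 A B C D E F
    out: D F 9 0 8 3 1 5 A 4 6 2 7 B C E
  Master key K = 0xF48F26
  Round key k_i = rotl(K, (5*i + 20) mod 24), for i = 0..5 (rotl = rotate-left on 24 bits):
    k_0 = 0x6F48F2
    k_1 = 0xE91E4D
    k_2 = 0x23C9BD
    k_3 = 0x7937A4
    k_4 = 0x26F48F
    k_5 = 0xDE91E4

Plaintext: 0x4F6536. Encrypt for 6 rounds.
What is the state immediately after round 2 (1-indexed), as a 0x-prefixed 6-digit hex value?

s_0 = plaintext = 0x4F6536
s_1 = Round(s_0, k_0) = 0x536F8E
s_2 = Round(s_1, k_1) = 0xF8EA46
s_3 = Round(s_2, k_2) = 0xA46F6C
s_4 = Round(s_3, k_3) = 0xF6C03C
s_5 = Round(s_4, k_4) = 0x03C74C
s_6 = Round(s_5, k_5) = 0x74C156

0xF8EA46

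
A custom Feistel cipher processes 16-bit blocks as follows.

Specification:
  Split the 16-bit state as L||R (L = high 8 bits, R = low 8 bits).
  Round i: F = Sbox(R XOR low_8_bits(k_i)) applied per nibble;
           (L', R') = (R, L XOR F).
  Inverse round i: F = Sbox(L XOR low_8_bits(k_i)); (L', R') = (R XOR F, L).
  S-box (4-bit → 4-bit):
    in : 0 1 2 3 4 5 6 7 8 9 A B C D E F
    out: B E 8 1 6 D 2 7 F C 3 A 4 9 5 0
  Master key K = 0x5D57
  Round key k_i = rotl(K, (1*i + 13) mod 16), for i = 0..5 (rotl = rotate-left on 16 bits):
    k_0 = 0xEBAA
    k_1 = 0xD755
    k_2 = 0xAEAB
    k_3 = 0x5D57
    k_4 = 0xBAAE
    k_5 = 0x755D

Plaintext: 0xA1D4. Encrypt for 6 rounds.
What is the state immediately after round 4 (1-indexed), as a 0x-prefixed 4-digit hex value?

0x2A53

s_0 = plaintext = 0xA1D4
s_1 = Round(s_0, k_0) = 0xD4D4
s_2 = Round(s_1, k_1) = 0xD42A
s_3 = Round(s_2, k_2) = 0x2A2A
s_4 = Round(s_3, k_3) = 0x2A53
s_5 = Round(s_4, k_4) = 0x5323
s_6 = Round(s_5, k_5) = 0x2326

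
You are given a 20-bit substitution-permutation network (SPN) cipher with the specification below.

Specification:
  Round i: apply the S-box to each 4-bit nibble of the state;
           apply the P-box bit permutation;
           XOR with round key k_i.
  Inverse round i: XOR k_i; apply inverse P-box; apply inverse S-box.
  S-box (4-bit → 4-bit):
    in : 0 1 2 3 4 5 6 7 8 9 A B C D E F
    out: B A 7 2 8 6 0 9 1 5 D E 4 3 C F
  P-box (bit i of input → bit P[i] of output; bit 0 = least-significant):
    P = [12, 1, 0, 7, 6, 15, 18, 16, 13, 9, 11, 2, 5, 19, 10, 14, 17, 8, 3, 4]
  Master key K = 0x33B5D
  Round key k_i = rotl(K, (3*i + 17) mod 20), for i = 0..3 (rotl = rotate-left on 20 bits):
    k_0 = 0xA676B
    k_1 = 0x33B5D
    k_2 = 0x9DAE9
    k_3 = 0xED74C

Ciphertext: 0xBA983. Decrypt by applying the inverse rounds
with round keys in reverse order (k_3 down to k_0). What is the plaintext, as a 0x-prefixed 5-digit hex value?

s_0 = ciphertext = 0xBA983
s_1 = InvRound(s_0, k_3) = 0xCEFAF
s_2 = InvRound(s_1, k_2) = 0x3C7AD
s_3 = InvRound(s_2, k_1) = 0x4A9D7
s_4 = InvRound(s_3, k_0) = 0xAFB54

0xAFB54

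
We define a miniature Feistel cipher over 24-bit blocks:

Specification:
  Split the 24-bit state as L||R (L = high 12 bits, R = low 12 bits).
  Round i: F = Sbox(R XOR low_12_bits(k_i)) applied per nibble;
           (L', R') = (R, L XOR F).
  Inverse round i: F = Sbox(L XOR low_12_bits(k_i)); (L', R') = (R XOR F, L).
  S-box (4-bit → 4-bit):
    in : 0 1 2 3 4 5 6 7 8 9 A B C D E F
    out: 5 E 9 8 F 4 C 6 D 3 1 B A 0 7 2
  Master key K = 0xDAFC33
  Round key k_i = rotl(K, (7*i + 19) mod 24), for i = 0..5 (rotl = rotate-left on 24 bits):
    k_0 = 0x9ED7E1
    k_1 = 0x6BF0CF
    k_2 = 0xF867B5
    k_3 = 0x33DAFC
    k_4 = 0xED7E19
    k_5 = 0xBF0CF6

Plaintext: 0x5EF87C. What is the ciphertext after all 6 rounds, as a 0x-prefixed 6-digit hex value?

s_0 = plaintext = 0x5EF87C
s_1 = Round(s_0, k_0) = 0x87C7DF
s_2 = Round(s_1, k_1) = 0x7DFE99
s_3 = Round(s_2, k_2) = 0xE99445
s_4 = Round(s_3, k_3) = 0x44592A
s_5 = Round(s_4, k_4) = 0x92A2CD
s_6 = Round(s_5, k_5) = 0x2CDEA1

0x2CDEA1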